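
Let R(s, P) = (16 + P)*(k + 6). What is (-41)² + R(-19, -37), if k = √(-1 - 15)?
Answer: 1555 - 84*I ≈ 1555.0 - 84.0*I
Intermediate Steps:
k = 4*I (k = √(-16) = 4*I ≈ 4.0*I)
R(s, P) = (6 + 4*I)*(16 + P) (R(s, P) = (16 + P)*(4*I + 6) = (16 + P)*(6 + 4*I) = (6 + 4*I)*(16 + P))
(-41)² + R(-19, -37) = (-41)² + (96 + 64*I - 37*(6 + 4*I)) = 1681 + (96 + 64*I + (-222 - 148*I)) = 1681 + (-126 - 84*I) = 1555 - 84*I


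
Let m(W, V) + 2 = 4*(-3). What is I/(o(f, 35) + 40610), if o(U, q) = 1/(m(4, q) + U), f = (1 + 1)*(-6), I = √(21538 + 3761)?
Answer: 26*√2811/351953 ≈ 0.0039167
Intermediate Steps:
I = 3*√2811 (I = √25299 = 3*√2811 ≈ 159.06)
f = -12 (f = 2*(-6) = -12)
m(W, V) = -14 (m(W, V) = -2 + 4*(-3) = -2 - 12 = -14)
o(U, q) = 1/(-14 + U)
I/(o(f, 35) + 40610) = (3*√2811)/(1/(-14 - 12) + 40610) = (3*√2811)/(1/(-26) + 40610) = (3*√2811)/(-1/26 + 40610) = (3*√2811)/(1055859/26) = (3*√2811)*(26/1055859) = 26*√2811/351953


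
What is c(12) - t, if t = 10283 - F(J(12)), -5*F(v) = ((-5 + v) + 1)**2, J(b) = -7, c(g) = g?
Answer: -51476/5 ≈ -10295.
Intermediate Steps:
F(v) = -(-4 + v)**2/5 (F(v) = -((-5 + v) + 1)**2/5 = -(-4 + v)**2/5)
t = 51536/5 (t = 10283 - (-1)*(-4 - 7)**2/5 = 10283 - (-1)*(-11)**2/5 = 10283 - (-1)*121/5 = 10283 - 1*(-121/5) = 10283 + 121/5 = 51536/5 ≈ 10307.)
c(12) - t = 12 - 1*51536/5 = 12 - 51536/5 = -51476/5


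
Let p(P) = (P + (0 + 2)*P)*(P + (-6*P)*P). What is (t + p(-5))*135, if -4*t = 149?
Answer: 1235385/4 ≈ 3.0885e+5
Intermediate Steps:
t = -149/4 (t = -¼*149 = -149/4 ≈ -37.250)
p(P) = 3*P*(P - 6*P²) (p(P) = (P + 2*P)*(P - 6*P²) = (3*P)*(P - 6*P²) = 3*P*(P - 6*P²))
(t + p(-5))*135 = (-149/4 + (-5)²*(3 - 18*(-5)))*135 = (-149/4 + 25*(3 + 90))*135 = (-149/4 + 25*93)*135 = (-149/4 + 2325)*135 = (9151/4)*135 = 1235385/4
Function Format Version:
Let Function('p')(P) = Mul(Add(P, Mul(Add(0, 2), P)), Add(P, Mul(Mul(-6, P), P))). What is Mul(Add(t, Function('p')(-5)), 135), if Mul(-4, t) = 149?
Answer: Rational(1235385, 4) ≈ 3.0885e+5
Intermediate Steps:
t = Rational(-149, 4) (t = Mul(Rational(-1, 4), 149) = Rational(-149, 4) ≈ -37.250)
Function('p')(P) = Mul(3, P, Add(P, Mul(-6, Pow(P, 2)))) (Function('p')(P) = Mul(Add(P, Mul(2, P)), Add(P, Mul(-6, Pow(P, 2)))) = Mul(Mul(3, P), Add(P, Mul(-6, Pow(P, 2)))) = Mul(3, P, Add(P, Mul(-6, Pow(P, 2)))))
Mul(Add(t, Function('p')(-5)), 135) = Mul(Add(Rational(-149, 4), Mul(Pow(-5, 2), Add(3, Mul(-18, -5)))), 135) = Mul(Add(Rational(-149, 4), Mul(25, Add(3, 90))), 135) = Mul(Add(Rational(-149, 4), Mul(25, 93)), 135) = Mul(Add(Rational(-149, 4), 2325), 135) = Mul(Rational(9151, 4), 135) = Rational(1235385, 4)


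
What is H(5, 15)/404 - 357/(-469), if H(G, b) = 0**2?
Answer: 51/67 ≈ 0.76119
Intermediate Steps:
H(G, b) = 0
H(5, 15)/404 - 357/(-469) = 0/404 - 357/(-469) = 0*(1/404) - 357*(-1/469) = 0 + 51/67 = 51/67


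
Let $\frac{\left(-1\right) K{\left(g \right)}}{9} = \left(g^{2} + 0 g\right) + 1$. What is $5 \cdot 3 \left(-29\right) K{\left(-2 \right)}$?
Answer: $19575$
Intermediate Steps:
$K{\left(g \right)} = -9 - 9 g^{2}$ ($K{\left(g \right)} = - 9 \left(\left(g^{2} + 0 g\right) + 1\right) = - 9 \left(\left(g^{2} + 0\right) + 1\right) = - 9 \left(g^{2} + 1\right) = - 9 \left(1 + g^{2}\right) = -9 - 9 g^{2}$)
$5 \cdot 3 \left(-29\right) K{\left(-2 \right)} = 5 \cdot 3 \left(-29\right) \left(-9 - 9 \left(-2\right)^{2}\right) = 15 \left(-29\right) \left(-9 - 36\right) = - 435 \left(-9 - 36\right) = \left(-435\right) \left(-45\right) = 19575$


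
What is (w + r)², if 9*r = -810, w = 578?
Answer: 238144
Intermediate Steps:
r = -90 (r = (⅑)*(-810) = -90)
(w + r)² = (578 - 90)² = 488² = 238144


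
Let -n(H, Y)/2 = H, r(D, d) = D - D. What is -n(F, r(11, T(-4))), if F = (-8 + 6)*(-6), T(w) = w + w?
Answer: 24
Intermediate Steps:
T(w) = 2*w
F = 12 (F = -2*(-6) = 12)
r(D, d) = 0
n(H, Y) = -2*H
-n(F, r(11, T(-4))) = -(-2)*12 = -1*(-24) = 24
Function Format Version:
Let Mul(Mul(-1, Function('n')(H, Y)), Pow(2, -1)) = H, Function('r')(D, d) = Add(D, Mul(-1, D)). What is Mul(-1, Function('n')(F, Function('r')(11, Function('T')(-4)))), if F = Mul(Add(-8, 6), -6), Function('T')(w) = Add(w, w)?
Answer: 24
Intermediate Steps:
Function('T')(w) = Mul(2, w)
F = 12 (F = Mul(-2, -6) = 12)
Function('r')(D, d) = 0
Function('n')(H, Y) = Mul(-2, H)
Mul(-1, Function('n')(F, Function('r')(11, Function('T')(-4)))) = Mul(-1, Mul(-2, 12)) = Mul(-1, -24) = 24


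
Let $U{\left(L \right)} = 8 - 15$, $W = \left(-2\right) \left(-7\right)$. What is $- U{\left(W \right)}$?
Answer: $7$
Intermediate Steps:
$W = 14$
$U{\left(L \right)} = -7$ ($U{\left(L \right)} = 8 - 15 = -7$)
$- U{\left(W \right)} = \left(-1\right) \left(-7\right) = 7$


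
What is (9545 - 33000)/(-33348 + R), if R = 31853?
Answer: 4691/299 ≈ 15.689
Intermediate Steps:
(9545 - 33000)/(-33348 + R) = (9545 - 33000)/(-33348 + 31853) = -23455/(-1495) = -23455*(-1/1495) = 4691/299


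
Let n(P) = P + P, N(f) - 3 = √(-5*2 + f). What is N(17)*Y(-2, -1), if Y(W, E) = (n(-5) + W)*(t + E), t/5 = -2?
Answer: 396 + 132*√7 ≈ 745.24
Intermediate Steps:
t = -10 (t = 5*(-2) = -10)
N(f) = 3 + √(-10 + f) (N(f) = 3 + √(-5*2 + f) = 3 + √(-10 + f))
n(P) = 2*P
Y(W, E) = (-10 + E)*(-10 + W) (Y(W, E) = (2*(-5) + W)*(-10 + E) = (-10 + W)*(-10 + E) = (-10 + E)*(-10 + W))
N(17)*Y(-2, -1) = (3 + √(-10 + 17))*(100 - 10*(-1) - 10*(-2) - 1*(-2)) = (3 + √7)*(100 + 10 + 20 + 2) = (3 + √7)*132 = 396 + 132*√7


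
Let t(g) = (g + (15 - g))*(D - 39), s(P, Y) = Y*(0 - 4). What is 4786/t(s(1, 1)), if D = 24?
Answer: -4786/225 ≈ -21.271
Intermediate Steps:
s(P, Y) = -4*Y (s(P, Y) = Y*(-4) = -4*Y)
t(g) = -225 (t(g) = (g + (15 - g))*(24 - 39) = 15*(-15) = -225)
4786/t(s(1, 1)) = 4786/(-225) = 4786*(-1/225) = -4786/225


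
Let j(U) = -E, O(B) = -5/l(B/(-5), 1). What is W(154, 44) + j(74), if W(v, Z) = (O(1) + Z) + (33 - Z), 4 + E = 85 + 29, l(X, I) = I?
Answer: -82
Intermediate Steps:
O(B) = -5 (O(B) = -5/1 = -5*1 = -5)
E = 110 (E = -4 + (85 + 29) = -4 + 114 = 110)
W(v, Z) = 28 (W(v, Z) = (-5 + Z) + (33 - Z) = 28)
j(U) = -110 (j(U) = -1*110 = -110)
W(154, 44) + j(74) = 28 - 110 = -82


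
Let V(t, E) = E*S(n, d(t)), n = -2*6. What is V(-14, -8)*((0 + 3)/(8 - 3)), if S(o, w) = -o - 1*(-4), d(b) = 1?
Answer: -384/5 ≈ -76.800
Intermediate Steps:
n = -12
S(o, w) = 4 - o (S(o, w) = -o + 4 = 4 - o)
V(t, E) = 16*E (V(t, E) = E*(4 - 1*(-12)) = E*(4 + 12) = E*16 = 16*E)
V(-14, -8)*((0 + 3)/(8 - 3)) = (16*(-8))*((0 + 3)/(8 - 3)) = -384/5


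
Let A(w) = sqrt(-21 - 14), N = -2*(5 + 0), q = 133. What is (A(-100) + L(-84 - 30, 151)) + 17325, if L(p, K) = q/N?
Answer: 173117/10 + I*sqrt(35) ≈ 17312.0 + 5.9161*I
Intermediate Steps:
N = -10 (N = -2*5 = -10)
A(w) = I*sqrt(35) (A(w) = sqrt(-35) = I*sqrt(35))
L(p, K) = -133/10 (L(p, K) = 133/(-10) = 133*(-1/10) = -133/10)
(A(-100) + L(-84 - 30, 151)) + 17325 = (I*sqrt(35) - 133/10) + 17325 = (-133/10 + I*sqrt(35)) + 17325 = 173117/10 + I*sqrt(35)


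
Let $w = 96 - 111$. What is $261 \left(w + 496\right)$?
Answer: $125541$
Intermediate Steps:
$w = -15$
$261 \left(w + 496\right) = 261 \left(-15 + 496\right) = 261 \cdot 481 = 125541$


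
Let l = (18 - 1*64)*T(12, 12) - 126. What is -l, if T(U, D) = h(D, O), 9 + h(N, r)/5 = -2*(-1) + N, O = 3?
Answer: 1276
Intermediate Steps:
h(N, r) = -35 + 5*N (h(N, r) = -45 + 5*(-2*(-1) + N) = -45 + 5*(2 + N) = -45 + (10 + 5*N) = -35 + 5*N)
T(U, D) = -35 + 5*D
l = -1276 (l = (18 - 1*64)*(-35 + 5*12) - 126 = (18 - 64)*(-35 + 60) - 126 = -46*25 - 126 = -1150 - 126 = -1276)
-l = -1*(-1276) = 1276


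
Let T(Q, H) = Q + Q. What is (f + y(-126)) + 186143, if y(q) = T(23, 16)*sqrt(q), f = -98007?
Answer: 88136 + 138*I*sqrt(14) ≈ 88136.0 + 516.35*I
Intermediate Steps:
T(Q, H) = 2*Q
y(q) = 46*sqrt(q) (y(q) = (2*23)*sqrt(q) = 46*sqrt(q))
(f + y(-126)) + 186143 = (-98007 + 46*sqrt(-126)) + 186143 = (-98007 + 46*(3*I*sqrt(14))) + 186143 = (-98007 + 138*I*sqrt(14)) + 186143 = 88136 + 138*I*sqrt(14)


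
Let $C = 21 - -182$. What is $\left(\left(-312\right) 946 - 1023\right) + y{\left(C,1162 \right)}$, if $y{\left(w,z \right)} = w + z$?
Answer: $-294810$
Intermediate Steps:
$C = 203$ ($C = 21 + 182 = 203$)
$\left(\left(-312\right) 946 - 1023\right) + y{\left(C,1162 \right)} = \left(\left(-312\right) 946 - 1023\right) + \left(203 + 1162\right) = \left(-295152 - 1023\right) + 1365 = -296175 + 1365 = -294810$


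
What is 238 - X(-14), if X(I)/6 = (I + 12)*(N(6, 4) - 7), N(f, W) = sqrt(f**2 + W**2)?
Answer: 154 + 24*sqrt(13) ≈ 240.53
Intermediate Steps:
N(f, W) = sqrt(W**2 + f**2)
X(I) = 6*(-7 + 2*sqrt(13))*(12 + I) (X(I) = 6*((I + 12)*(sqrt(4**2 + 6**2) - 7)) = 6*((12 + I)*(sqrt(16 + 36) - 7)) = 6*((12 + I)*(sqrt(52) - 7)) = 6*((12 + I)*(2*sqrt(13) - 7)) = 6*((12 + I)*(-7 + 2*sqrt(13))) = 6*((-7 + 2*sqrt(13))*(12 + I)) = 6*(-7 + 2*sqrt(13))*(12 + I))
238 - X(-14) = 238 - (-504 - 42*(-14) + 144*sqrt(13) + 12*(-14)*sqrt(13)) = 238 - (-504 + 588 + 144*sqrt(13) - 168*sqrt(13)) = 238 - (84 - 24*sqrt(13)) = 238 + (-84 + 24*sqrt(13)) = 154 + 24*sqrt(13)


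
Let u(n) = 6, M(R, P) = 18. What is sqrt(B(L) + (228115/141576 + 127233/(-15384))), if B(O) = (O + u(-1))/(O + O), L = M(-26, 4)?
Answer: I*sqrt(771129553005177)/11343777 ≈ 2.448*I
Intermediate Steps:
L = 18
B(O) = (6 + O)/(2*O) (B(O) = (O + 6)/(O + O) = (6 + O)/((2*O)) = (6 + O)*(1/(2*O)) = (6 + O)/(2*O))
sqrt(B(L) + (228115/141576 + 127233/(-15384))) = sqrt((1/2)*(6 + 18)/18 + (228115/141576 + 127233/(-15384))) = sqrt((1/2)*(1/18)*24 + (228115*(1/141576) + 127233*(-1/15384))) = sqrt(2/3 + (228115/141576 - 42411/5128)) = sqrt(2/3 - 75540719/11343777) = sqrt(-67978201/11343777) = I*sqrt(771129553005177)/11343777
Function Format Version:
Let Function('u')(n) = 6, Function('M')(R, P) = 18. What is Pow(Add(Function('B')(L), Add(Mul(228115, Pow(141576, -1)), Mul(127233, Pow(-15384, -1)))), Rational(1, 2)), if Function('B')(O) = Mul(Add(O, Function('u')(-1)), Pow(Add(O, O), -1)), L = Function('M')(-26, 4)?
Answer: Mul(Rational(1, 11343777), I, Pow(771129553005177, Rational(1, 2))) ≈ Mul(2.4480, I)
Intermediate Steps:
L = 18
Function('B')(O) = Mul(Rational(1, 2), Pow(O, -1), Add(6, O)) (Function('B')(O) = Mul(Add(O, 6), Pow(Add(O, O), -1)) = Mul(Add(6, O), Pow(Mul(2, O), -1)) = Mul(Add(6, O), Mul(Rational(1, 2), Pow(O, -1))) = Mul(Rational(1, 2), Pow(O, -1), Add(6, O)))
Pow(Add(Function('B')(L), Add(Mul(228115, Pow(141576, -1)), Mul(127233, Pow(-15384, -1)))), Rational(1, 2)) = Pow(Add(Mul(Rational(1, 2), Pow(18, -1), Add(6, 18)), Add(Mul(228115, Pow(141576, -1)), Mul(127233, Pow(-15384, -1)))), Rational(1, 2)) = Pow(Add(Mul(Rational(1, 2), Rational(1, 18), 24), Add(Mul(228115, Rational(1, 141576)), Mul(127233, Rational(-1, 15384)))), Rational(1, 2)) = Pow(Add(Rational(2, 3), Add(Rational(228115, 141576), Rational(-42411, 5128))), Rational(1, 2)) = Pow(Add(Rational(2, 3), Rational(-75540719, 11343777)), Rational(1, 2)) = Pow(Rational(-67978201, 11343777), Rational(1, 2)) = Mul(Rational(1, 11343777), I, Pow(771129553005177, Rational(1, 2)))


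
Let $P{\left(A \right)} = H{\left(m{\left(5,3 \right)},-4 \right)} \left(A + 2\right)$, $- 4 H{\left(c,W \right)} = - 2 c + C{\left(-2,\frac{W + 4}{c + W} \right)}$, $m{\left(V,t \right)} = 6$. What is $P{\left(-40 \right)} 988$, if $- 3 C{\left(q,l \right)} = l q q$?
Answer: $-112632$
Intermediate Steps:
$C{\left(q,l \right)} = - \frac{l q^{2}}{3}$ ($C{\left(q,l \right)} = - \frac{l q q}{3} = - \frac{l q^{2}}{3}$)
$H{\left(c,W \right)} = \frac{c}{2} + \frac{4 + W}{3 \left(W + c\right)}$ ($H{\left(c,W \right)} = - \frac{- 2 c - \frac{\frac{W + 4}{c + W} \left(-2\right)^{2}}{3}}{4} = - \frac{- 2 c - \frac{1}{3} \frac{4 + W}{W + c} 4}{4} = - \frac{- 2 c - \frac{4 \left(4 + W\right)}{3 \left(W + c\right)}}{4} = \frac{c}{2} + \frac{4 + W}{3 \left(W + c\right)}$)
$P{\left(A \right)} = 6 + 3 A$ ($P{\left(A \right)} = \frac{\frac{4}{3} + \frac{1}{3} \left(-4\right) + \frac{1}{2} \cdot 6 \left(-4 + 6\right)}{-4 + 6} \left(A + 2\right) = \frac{\frac{4}{3} - \frac{4}{3} + \frac{1}{2} \cdot 6 \cdot 2}{2} \left(2 + A\right) = \frac{\frac{4}{3} - \frac{4}{3} + 6}{2} \left(2 + A\right) = \frac{1}{2} \cdot 6 \left(2 + A\right) = 3 \left(2 + A\right) = 6 + 3 A$)
$P{\left(-40 \right)} 988 = \left(6 + 3 \left(-40\right)\right) 988 = \left(6 - 120\right) 988 = \left(-114\right) 988 = -112632$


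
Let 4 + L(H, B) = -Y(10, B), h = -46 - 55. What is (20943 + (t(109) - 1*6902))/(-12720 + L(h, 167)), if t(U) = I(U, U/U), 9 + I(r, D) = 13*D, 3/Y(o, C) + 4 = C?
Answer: -457867/414803 ≈ -1.1038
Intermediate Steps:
Y(o, C) = 3/(-4 + C)
I(r, D) = -9 + 13*D
t(U) = 4 (t(U) = -9 + 13*(U/U) = -9 + 13*1 = -9 + 13 = 4)
h = -101
L(H, B) = -4 - 3/(-4 + B)
(20943 + (t(109) - 1*6902))/(-12720 + L(h, 167)) = (20943 + (4 - 1*6902))/(-12720 + (13 - 4*167)/(-4 + 167)) = (20943 + (4 - 6902))/(-12720 + (13 - 668)/163) = (20943 - 6898)/(-12720 + (1/163)*(-655)) = 14045/(-12720 - 655/163) = 14045/(-2074015/163) = 14045*(-163/2074015) = -457867/414803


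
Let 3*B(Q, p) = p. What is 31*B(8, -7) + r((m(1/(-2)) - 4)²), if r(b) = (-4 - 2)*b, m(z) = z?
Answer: -1163/6 ≈ -193.83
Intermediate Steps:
B(Q, p) = p/3
r(b) = -6*b
31*B(8, -7) + r((m(1/(-2)) - 4)²) = 31*((⅓)*(-7)) - 6*(1/(-2) - 4)² = 31*(-7/3) - 6*(1*(-½) - 4)² = -217/3 - 6*(-½ - 4)² = -217/3 - 6*(-9/2)² = -217/3 - 6*81/4 = -217/3 - 243/2 = -1163/6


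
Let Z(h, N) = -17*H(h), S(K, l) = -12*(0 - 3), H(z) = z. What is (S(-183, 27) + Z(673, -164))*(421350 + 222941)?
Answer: -7348138855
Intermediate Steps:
S(K, l) = 36 (S(K, l) = -12*(-3) = 36)
Z(h, N) = -17*h
(S(-183, 27) + Z(673, -164))*(421350 + 222941) = (36 - 17*673)*(421350 + 222941) = (36 - 11441)*644291 = -11405*644291 = -7348138855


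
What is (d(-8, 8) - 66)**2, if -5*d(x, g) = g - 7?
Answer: 109561/25 ≈ 4382.4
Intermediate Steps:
d(x, g) = 7/5 - g/5 (d(x, g) = -(g - 7)/5 = -(-7 + g)/5 = 7/5 - g/5)
(d(-8, 8) - 66)**2 = ((7/5 - 1/5*8) - 66)**2 = ((7/5 - 8/5) - 66)**2 = (-1/5 - 66)**2 = (-331/5)**2 = 109561/25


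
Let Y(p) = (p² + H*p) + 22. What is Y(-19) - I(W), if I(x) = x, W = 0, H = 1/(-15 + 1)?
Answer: 5381/14 ≈ 384.36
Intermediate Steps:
H = -1/14 (H = 1/(-14) = -1/14 ≈ -0.071429)
Y(p) = 22 + p² - p/14 (Y(p) = (p² - p/14) + 22 = 22 + p² - p/14)
Y(-19) - I(W) = (22 + (-19)² - 1/14*(-19)) - 1*0 = (22 + 361 + 19/14) + 0 = 5381/14 + 0 = 5381/14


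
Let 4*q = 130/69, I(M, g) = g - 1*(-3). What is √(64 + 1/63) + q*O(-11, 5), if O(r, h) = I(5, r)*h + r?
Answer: -1105/46 + √28231/21 ≈ -16.021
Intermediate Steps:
I(M, g) = 3 + g (I(M, g) = g + 3 = 3 + g)
O(r, h) = r + h*(3 + r) (O(r, h) = (3 + r)*h + r = h*(3 + r) + r = r + h*(3 + r))
q = 65/138 (q = (130/69)/4 = (130*(1/69))/4 = (¼)*(130/69) = 65/138 ≈ 0.47101)
√(64 + 1/63) + q*O(-11, 5) = √(64 + 1/63) + 65*(-11 + 5*(3 - 11))/138 = √(64 + 1/63) + 65*(-11 + 5*(-8))/138 = √(4033/63) + 65*(-11 - 40)/138 = √28231/21 + (65/138)*(-51) = √28231/21 - 1105/46 = -1105/46 + √28231/21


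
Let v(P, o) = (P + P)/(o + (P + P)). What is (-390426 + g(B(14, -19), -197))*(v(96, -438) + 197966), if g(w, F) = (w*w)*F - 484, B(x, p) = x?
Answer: -3486247097628/41 ≈ -8.5030e+10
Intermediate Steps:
g(w, F) = -484 + F*w² (g(w, F) = w²*F - 484 = F*w² - 484 = -484 + F*w²)
v(P, o) = 2*P/(o + 2*P) (v(P, o) = (2*P)/(o + 2*P) = 2*P/(o + 2*P))
(-390426 + g(B(14, -19), -197))*(v(96, -438) + 197966) = (-390426 + (-484 - 197*14²))*(2*96/(-438 + 2*96) + 197966) = (-390426 + (-484 - 197*196))*(2*96/(-438 + 192) + 197966) = (-390426 + (-484 - 38612))*(2*96/(-246) + 197966) = (-390426 - 39096)*(2*96*(-1/246) + 197966) = -429522*(-32/41 + 197966) = -429522*8116574/41 = -3486247097628/41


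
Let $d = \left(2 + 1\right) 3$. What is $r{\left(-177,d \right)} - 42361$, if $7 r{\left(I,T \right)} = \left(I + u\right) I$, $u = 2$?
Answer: $-37936$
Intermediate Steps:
$d = 9$ ($d = 3 \cdot 3 = 9$)
$r{\left(I,T \right)} = \frac{I \left(2 + I\right)}{7}$ ($r{\left(I,T \right)} = \frac{\left(I + 2\right) I}{7} = \frac{\left(2 + I\right) I}{7} = \frac{I \left(2 + I\right)}{7}$)
$r{\left(-177,d \right)} - 42361 = \frac{1}{7} \left(-177\right) \left(2 - 177\right) - 42361 = \frac{1}{7} \left(-177\right) \left(-175\right) - 42361 = 4425 - 42361 = -37936$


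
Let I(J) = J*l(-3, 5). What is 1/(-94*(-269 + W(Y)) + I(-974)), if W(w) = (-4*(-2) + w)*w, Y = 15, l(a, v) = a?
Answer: -1/4222 ≈ -0.00023685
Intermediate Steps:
I(J) = -3*J (I(J) = J*(-3) = -3*J)
W(w) = w*(8 + w) (W(w) = (8 + w)*w = w*(8 + w))
1/(-94*(-269 + W(Y)) + I(-974)) = 1/(-94*(-269 + 15*(8 + 15)) - 3*(-974)) = 1/(-94*(-269 + 15*23) + 2922) = 1/(-94*(-269 + 345) + 2922) = 1/(-94*76 + 2922) = 1/(-7144 + 2922) = 1/(-4222) = -1/4222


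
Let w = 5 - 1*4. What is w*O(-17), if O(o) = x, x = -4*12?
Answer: -48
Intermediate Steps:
w = 1 (w = 5 - 4 = 1)
x = -48
O(o) = -48
w*O(-17) = 1*(-48) = -48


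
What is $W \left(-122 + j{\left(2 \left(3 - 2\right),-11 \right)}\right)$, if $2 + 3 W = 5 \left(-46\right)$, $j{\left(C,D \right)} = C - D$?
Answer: $\frac{25288}{3} \approx 8429.3$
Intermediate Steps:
$W = - \frac{232}{3}$ ($W = - \frac{2}{3} + \frac{5 \left(-46\right)}{3} = - \frac{2}{3} + \frac{1}{3} \left(-230\right) = - \frac{2}{3} - \frac{230}{3} = - \frac{232}{3} \approx -77.333$)
$W \left(-122 + j{\left(2 \left(3 - 2\right),-11 \right)}\right) = - \frac{232 \left(-122 + \left(2 \left(3 - 2\right) - -11\right)\right)}{3} = - \frac{232 \left(-122 + \left(2 \cdot 1 + 11\right)\right)}{3} = - \frac{232 \left(-122 + \left(2 + 11\right)\right)}{3} = - \frac{232 \left(-122 + 13\right)}{3} = \left(- \frac{232}{3}\right) \left(-109\right) = \frac{25288}{3}$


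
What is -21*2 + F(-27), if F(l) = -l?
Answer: -15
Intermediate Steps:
-21*2 + F(-27) = -21*2 - 1*(-27) = -42 + 27 = -15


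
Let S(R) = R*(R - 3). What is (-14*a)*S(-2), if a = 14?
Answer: -1960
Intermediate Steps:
S(R) = R*(-3 + R)
(-14*a)*S(-2) = (-14*14)*(-2*(-3 - 2)) = -(-392)*(-5) = -196*10 = -1960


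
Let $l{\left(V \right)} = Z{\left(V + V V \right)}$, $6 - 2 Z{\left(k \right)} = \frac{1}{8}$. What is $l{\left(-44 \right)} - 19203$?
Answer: $- \frac{307201}{16} \approx -19200.0$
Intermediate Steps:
$Z{\left(k \right)} = \frac{47}{16}$ ($Z{\left(k \right)} = 3 - \frac{1}{2 \cdot 8} = 3 - \frac{1}{16} = \frac{47}{16}$)
$l{\left(V \right)} = \frac{47}{16}$
$l{\left(-44 \right)} - 19203 = \frac{47}{16} - 19203 = - \frac{307201}{16}$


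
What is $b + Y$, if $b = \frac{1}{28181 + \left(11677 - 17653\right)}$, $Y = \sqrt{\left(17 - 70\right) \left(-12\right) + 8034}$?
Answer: $\frac{1}{22205} + 17 \sqrt{30} \approx 93.113$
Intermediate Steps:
$Y = 17 \sqrt{30}$ ($Y = \sqrt{\left(-53\right) \left(-12\right) + 8034} = \sqrt{636 + 8034} = \sqrt{8670} = 17 \sqrt{30} \approx 93.113$)
$b = \frac{1}{22205}$ ($b = \frac{1}{28181 + \left(11677 - 17653\right)} = \frac{1}{28181 - 5976} = \frac{1}{22205} \approx 4.5035 \cdot 10^{-5}$)
$b + Y = \frac{1}{22205} + 17 \sqrt{30}$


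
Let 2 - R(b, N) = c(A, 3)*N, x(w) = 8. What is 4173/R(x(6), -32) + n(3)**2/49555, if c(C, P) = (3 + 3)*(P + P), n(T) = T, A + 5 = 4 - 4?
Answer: 206803401/57186470 ≈ 3.6163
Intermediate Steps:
A = -5 (A = -5 + (4 - 4) = -5 + 0 = -5)
c(C, P) = 12*P (c(C, P) = 6*(2*P) = 12*P)
R(b, N) = 2 - 36*N (R(b, N) = 2 - 12*3*N = 2 - 36*N)
4173/R(x(6), -32) + n(3)**2/49555 = 4173/(2 - 36*(-32)) + 3**2/49555 = 4173/(2 + 1152) + 9*(1/49555) = 4173/1154 + 9/49555 = 206803401/57186470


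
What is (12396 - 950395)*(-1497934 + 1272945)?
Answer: 211039457011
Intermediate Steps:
(12396 - 950395)*(-1497934 + 1272945) = -937999*(-224989) = 211039457011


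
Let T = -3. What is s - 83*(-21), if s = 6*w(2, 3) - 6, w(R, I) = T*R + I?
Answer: 1719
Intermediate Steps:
w(R, I) = I - 3*R (w(R, I) = -3*R + I = I - 3*R)
s = -24 (s = 6*(3 - 3*2) - 6 = 6*(3 - 6) - 6 = 6*(-3) - 6 = -18 - 6 = -24)
s - 83*(-21) = -24 - 83*(-21) = -24 + 1743 = 1719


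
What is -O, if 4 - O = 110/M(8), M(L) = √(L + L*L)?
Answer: -4 + 55*√2/6 ≈ 8.9636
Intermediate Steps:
M(L) = √(L + L²)
O = 4 - 55*√2/6 (O = 4 - 110/(√(8*(1 + 8))) = 4 - 110/(√(8*9)) = 4 - 110/(√72) = 4 - 110/(6*√2) = 4 - 110*√2/12 = 4 - 55*√2/6 ≈ -8.9636)
-O = -(4 - 55*√2/6) = -4 + 55*√2/6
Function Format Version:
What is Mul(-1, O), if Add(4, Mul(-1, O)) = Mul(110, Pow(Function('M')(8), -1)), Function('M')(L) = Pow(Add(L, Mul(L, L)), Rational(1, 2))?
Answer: Add(-4, Mul(Rational(55, 6), Pow(2, Rational(1, 2)))) ≈ 8.9636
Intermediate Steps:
Function('M')(L) = Pow(Add(L, Pow(L, 2)), Rational(1, 2))
O = Add(4, Mul(Rational(-55, 6), Pow(2, Rational(1, 2)))) (O = Add(4, Mul(-1, Mul(110, Pow(Pow(Mul(8, Add(1, 8)), Rational(1, 2)), -1)))) = Add(4, Mul(-1, Mul(110, Pow(Pow(Mul(8, 9), Rational(1, 2)), -1)))) = Add(4, Mul(-1, Mul(110, Pow(Pow(72, Rational(1, 2)), -1)))) = Add(4, Mul(-1, Mul(110, Pow(Mul(6, Pow(2, Rational(1, 2))), -1)))) = Add(4, Mul(-1, Mul(110, Mul(Rational(1, 12), Pow(2, Rational(1, 2)))))) = Add(4, Mul(-1, Mul(Rational(55, 6), Pow(2, Rational(1, 2))))) = Add(4, Mul(Rational(-55, 6), Pow(2, Rational(1, 2)))) ≈ -8.9636)
Mul(-1, O) = Mul(-1, Add(4, Mul(Rational(-55, 6), Pow(2, Rational(1, 2))))) = Add(-4, Mul(Rational(55, 6), Pow(2, Rational(1, 2))))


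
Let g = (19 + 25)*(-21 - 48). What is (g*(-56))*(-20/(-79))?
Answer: 3400320/79 ≈ 43042.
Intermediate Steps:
g = -3036 (g = 44*(-69) = -3036)
(g*(-56))*(-20/(-79)) = (-3036*(-56))*(-20/(-79)) = 170016*(-20*(-1/79)) = 170016*(20/79) = 3400320/79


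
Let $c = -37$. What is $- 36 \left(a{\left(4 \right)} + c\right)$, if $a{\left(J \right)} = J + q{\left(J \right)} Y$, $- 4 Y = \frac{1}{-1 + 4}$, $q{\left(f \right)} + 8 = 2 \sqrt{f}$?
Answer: $1176$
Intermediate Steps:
$q{\left(f \right)} = -8 + 2 \sqrt{f}$
$Y = - \frac{1}{12}$ ($Y = - \frac{1}{4 \left(-1 + 4\right)} = - \frac{1}{4 \cdot 3} = \left(- \frac{1}{4}\right) \frac{1}{3} = - \frac{1}{12} \approx -0.083333$)
$a{\left(J \right)} = \frac{2}{3} + J - \frac{\sqrt{J}}{6}$ ($a{\left(J \right)} = J + \left(-8 + 2 \sqrt{J}\right) \left(- \frac{1}{12}\right) = J - \left(- \frac{2}{3} + \frac{\sqrt{J}}{6}\right) = \frac{2}{3} + J - \frac{\sqrt{J}}{6}$)
$- 36 \left(a{\left(4 \right)} + c\right) = - 36 \left(\left(\frac{2}{3} + 4 - \frac{\sqrt{4}}{6}\right) - 37\right) = - 36 \left(\left(\frac{2}{3} + 4 - \frac{1}{3}\right) - 37\right) = - 36 \left(\frac{13}{3} - 37\right) = \left(-36\right) \left(- \frac{98}{3}\right) = 1176$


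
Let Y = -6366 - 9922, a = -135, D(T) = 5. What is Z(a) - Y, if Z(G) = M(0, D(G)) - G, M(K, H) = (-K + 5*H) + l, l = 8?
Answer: 16456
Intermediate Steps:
Y = -16288
M(K, H) = 8 - K + 5*H (M(K, H) = (-K + 5*H) + 8 = 8 - K + 5*H)
Z(G) = 33 - G (Z(G) = (8 - 1*0 + 5*5) - G = (8 + 0 + 25) - G = 33 - G)
Z(a) - Y = (33 - 1*(-135)) - 1*(-16288) = (33 + 135) + 16288 = 168 + 16288 = 16456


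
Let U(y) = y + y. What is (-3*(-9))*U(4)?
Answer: 216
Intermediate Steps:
U(y) = 2*y
(-3*(-9))*U(4) = (-3*(-9))*(2*4) = 27*8 = 216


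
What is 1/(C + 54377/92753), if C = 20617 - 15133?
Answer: 92753/508711829 ≈ 0.00018233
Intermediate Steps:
C = 5484
1/(C + 54377/92753) = 1/(5484 + 54377/92753) = 1/(508711829/92753) = 92753/508711829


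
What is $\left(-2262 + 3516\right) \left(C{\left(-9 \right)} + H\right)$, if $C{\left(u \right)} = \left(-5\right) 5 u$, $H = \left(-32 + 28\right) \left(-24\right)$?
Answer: $402534$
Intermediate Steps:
$H = 96$ ($H = \left(-4\right) \left(-24\right) = 96$)
$C{\left(u \right)} = - 25 u$
$\left(-2262 + 3516\right) \left(C{\left(-9 \right)} + H\right) = \left(-2262 + 3516\right) \left(\left(-25\right) \left(-9\right) + 96\right) = 1254 \left(225 + 96\right) = 1254 \cdot 321 = 402534$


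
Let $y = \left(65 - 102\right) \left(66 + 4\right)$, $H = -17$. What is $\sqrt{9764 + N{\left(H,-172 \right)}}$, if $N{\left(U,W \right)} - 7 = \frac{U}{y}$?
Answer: $\frac{\sqrt{65544889130}}{2590} \approx 98.848$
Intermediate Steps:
$y = -2590$ ($y = \left(-37\right) 70 = -2590$)
$N{\left(U,W \right)} = 7 - \frac{U}{2590}$ ($N{\left(U,W \right)} = 7 + \frac{U}{-2590} = 7 + U \left(- \frac{1}{2590}\right) = 7 - \frac{U}{2590}$)
$\sqrt{9764 + N{\left(H,-172 \right)}} = \sqrt{9764 + \left(7 - - \frac{17}{2590}\right)} = \sqrt{9764 + \left(7 + \frac{17}{2590}\right)} = \sqrt{9764 + \frac{18147}{2590}} = \sqrt{\frac{25306907}{2590}} = \frac{\sqrt{65544889130}}{2590}$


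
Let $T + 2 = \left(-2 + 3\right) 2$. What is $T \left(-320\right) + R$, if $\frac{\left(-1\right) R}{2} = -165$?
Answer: $330$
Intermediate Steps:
$T = 0$ ($T = -2 + \left(-2 + 3\right) 2 = -2 + 1 \cdot 2 = -2 + 2 = 0$)
$R = 330$ ($R = \left(-2\right) \left(-165\right) = 330$)
$T \left(-320\right) + R = 0 \left(-320\right) + 330 = 0 + 330 = 330$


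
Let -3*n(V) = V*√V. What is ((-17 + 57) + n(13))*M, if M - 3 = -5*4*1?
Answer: -680 + 221*√13/3 ≈ -414.39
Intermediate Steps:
n(V) = -V^(3/2)/3 (n(V) = -V*√V/3 = -V^(3/2)/3)
M = -17 (M = 3 - 5*4*1 = 3 - 20*1 = 3 - 20 = -17)
((-17 + 57) + n(13))*M = ((-17 + 57) - 13*√13/3)*(-17) = (40 - 13*√13/3)*(-17) = -680 + 221*√13/3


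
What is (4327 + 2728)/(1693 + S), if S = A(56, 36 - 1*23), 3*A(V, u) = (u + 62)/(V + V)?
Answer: 790160/189641 ≈ 4.1666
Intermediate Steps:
A(V, u) = (62 + u)/(6*V) (A(V, u) = ((u + 62)/(V + V))/3 = ((62 + u)/((2*V)))/3 = ((62 + u)*(1/(2*V)))/3 = ((62 + u)/(2*V))/3 = (62 + u)/(6*V))
S = 25/112 (S = (1/6)*(62 + (36 - 1*23))/56 = (1/6)*(1/56)*(62 + (36 - 23)) = (1/6)*(1/56)*(62 + 13) = (1/6)*(1/56)*75 = 25/112 ≈ 0.22321)
(4327 + 2728)/(1693 + S) = (4327 + 2728)/(1693 + 25/112) = 7055/(189641/112) = 7055*(112/189641) = 790160/189641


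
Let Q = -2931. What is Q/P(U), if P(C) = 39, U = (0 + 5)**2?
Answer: -977/13 ≈ -75.154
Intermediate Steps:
U = 25 (U = 5**2 = 25)
Q/P(U) = -2931/39 = -2931*1/39 = -977/13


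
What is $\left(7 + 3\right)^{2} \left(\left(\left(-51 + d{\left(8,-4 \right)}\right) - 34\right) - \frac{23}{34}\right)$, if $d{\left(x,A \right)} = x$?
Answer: $- \frac{132050}{17} \approx -7767.6$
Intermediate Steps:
$\left(7 + 3\right)^{2} \left(\left(\left(-51 + d{\left(8,-4 \right)}\right) - 34\right) - \frac{23}{34}\right) = \left(7 + 3\right)^{2} \left(\left(\left(-51 + 8\right) - 34\right) - \frac{23}{34}\right) = 10^{2} \left(\left(-43 - 34\right) - \frac{23}{34}\right) = 100 \left(-77 - \frac{23}{34}\right) = 100 \left(- \frac{2641}{34}\right) = - \frac{132050}{17}$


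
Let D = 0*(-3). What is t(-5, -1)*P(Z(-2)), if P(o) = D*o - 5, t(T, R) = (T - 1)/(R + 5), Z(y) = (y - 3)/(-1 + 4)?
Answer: 15/2 ≈ 7.5000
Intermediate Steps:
Z(y) = -1 + y/3 (Z(y) = (-3 + y)/3 = (-3 + y)*(⅓) = -1 + y/3)
t(T, R) = (-1 + T)/(5 + R)
D = 0
P(o) = -5 (P(o) = 0*o - 5 = 0 - 5 = -5)
t(-5, -1)*P(Z(-2)) = ((-1 - 5)/(5 - 1))*(-5) = (-6/4)*(-5) = ((¼)*(-6))*(-5) = -3/2*(-5) = 15/2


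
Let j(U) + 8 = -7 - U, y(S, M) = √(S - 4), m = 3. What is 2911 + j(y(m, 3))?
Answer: 2896 - I ≈ 2896.0 - 1.0*I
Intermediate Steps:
y(S, M) = √(-4 + S)
j(U) = -15 - U (j(U) = -8 + (-7 - U) = -15 - U)
2911 + j(y(m, 3)) = 2911 + (-15 - √(-4 + 3)) = 2911 + (-15 - √(-1)) = 2911 + (-15 - I) = 2896 - I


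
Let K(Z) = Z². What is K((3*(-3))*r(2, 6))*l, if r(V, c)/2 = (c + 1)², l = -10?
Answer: -7779240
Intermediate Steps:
r(V, c) = 2*(1 + c)² (r(V, c) = 2*(c + 1)² = 2*(1 + c)²)
K((3*(-3))*r(2, 6))*l = ((3*(-3))*(2*(1 + 6)²))²*(-10) = (-18*7²)²*(-10) = (-18*49)²*(-10) = (-9*98)²*(-10) = (-882)²*(-10) = 777924*(-10) = -7779240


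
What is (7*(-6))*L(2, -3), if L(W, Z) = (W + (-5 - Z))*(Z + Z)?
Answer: 0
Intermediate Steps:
L(W, Z) = 2*Z*(-5 + W - Z) (L(W, Z) = (-5 + W - Z)*(2*Z) = 2*Z*(-5 + W - Z))
(7*(-6))*L(2, -3) = (7*(-6))*(2*(-3)*(-5 + 2 - 1*(-3))) = -84*(-3)*(-5 + 2 + 3) = -84*(-3)*0 = -42*0 = 0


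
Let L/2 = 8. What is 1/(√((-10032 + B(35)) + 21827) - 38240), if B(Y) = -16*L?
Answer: -38240/1462286061 - √11539/1462286061 ≈ -2.6224e-5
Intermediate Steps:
L = 16 (L = 2*8 = 16)
B(Y) = -256 (B(Y) = -16*16 = -256)
1/(√((-10032 + B(35)) + 21827) - 38240) = 1/(√((-10032 - 256) + 21827) - 38240) = 1/(√(-10288 + 21827) - 38240) = 1/(√11539 - 38240) = 1/(-38240 + √11539)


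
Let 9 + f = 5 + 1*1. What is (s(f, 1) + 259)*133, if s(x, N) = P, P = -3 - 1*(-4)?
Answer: 34580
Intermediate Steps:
P = 1 (P = -3 + 4 = 1)
f = -3 (f = -9 + (5 + 1*1) = -9 + (5 + 1) = -9 + 6 = -3)
s(x, N) = 1
(s(f, 1) + 259)*133 = (1 + 259)*133 = 260*133 = 34580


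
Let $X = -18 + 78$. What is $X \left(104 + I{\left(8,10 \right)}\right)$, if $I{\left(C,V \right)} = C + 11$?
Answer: $7380$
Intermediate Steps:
$I{\left(C,V \right)} = 11 + C$
$X = 60$
$X \left(104 + I{\left(8,10 \right)}\right) = 60 \left(104 + \left(11 + 8\right)\right) = 60 \left(104 + 19\right) = 60 \cdot 123 = 7380$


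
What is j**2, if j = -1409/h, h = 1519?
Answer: 1985281/2307361 ≈ 0.86041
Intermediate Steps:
j = -1409/1519 ≈ -0.92758
j**2 = (-1409/1519)**2 = 1985281/2307361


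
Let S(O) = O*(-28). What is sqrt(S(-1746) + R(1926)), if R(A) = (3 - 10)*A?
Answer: 3*sqrt(3934) ≈ 188.16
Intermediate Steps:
R(A) = -7*A
S(O) = -28*O
sqrt(S(-1746) + R(1926)) = sqrt(-28*(-1746) - 7*1926) = sqrt(48888 - 13482) = sqrt(35406) = 3*sqrt(3934)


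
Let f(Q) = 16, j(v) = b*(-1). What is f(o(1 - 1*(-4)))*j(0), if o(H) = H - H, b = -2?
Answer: 32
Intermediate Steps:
j(v) = 2 (j(v) = -2*(-1) = 2)
o(H) = 0
f(o(1 - 1*(-4)))*j(0) = 16*2 = 32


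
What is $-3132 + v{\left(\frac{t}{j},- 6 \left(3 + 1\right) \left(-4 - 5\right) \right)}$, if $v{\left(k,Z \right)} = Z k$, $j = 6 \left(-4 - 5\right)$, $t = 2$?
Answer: $-3140$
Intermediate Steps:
$j = -54$ ($j = 6 \left(-9\right) = -54$)
$-3132 + v{\left(\frac{t}{j},- 6 \left(3 + 1\right) \left(-4 - 5\right) \right)} = -3132 + - 6 \left(3 + 1\right) \left(-4 - 5\right) \frac{2}{-54} = -3132 + - 6 \cdot 4 \left(-9\right) 2 \left(- \frac{1}{54}\right) = -3132 + \left(-6\right) \left(-36\right) \left(- \frac{1}{27}\right) = -3132 + 216 \left(- \frac{1}{27}\right) = -3132 - 8 = -3140$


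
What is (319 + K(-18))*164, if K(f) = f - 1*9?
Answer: 47888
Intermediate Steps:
K(f) = -9 + f (K(f) = f - 9 = -9 + f)
(319 + K(-18))*164 = (319 + (-9 - 18))*164 = (319 - 27)*164 = 292*164 = 47888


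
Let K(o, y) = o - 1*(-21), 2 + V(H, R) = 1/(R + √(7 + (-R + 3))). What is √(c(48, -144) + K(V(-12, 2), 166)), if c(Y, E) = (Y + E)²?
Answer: √(36942 + 36940*√2)/(2*√(1 + √2)) ≈ 96.100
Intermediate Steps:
c(Y, E) = (E + Y)²
V(H, R) = -2 + 1/(R + √(10 - R)) (V(H, R) = -2 + 1/(R + √(7 + (-R + 3))) = -2 + 1/(R + √(7 + (3 - R))) = -2 + 1/(R + √(10 - R)))
K(o, y) = 21 + o (K(o, y) = o + 21 = 21 + o)
√(c(48, -144) + K(V(-12, 2), 166)) = √((-144 + 48)² + (21 + (1 - 2*2 - 2*√(10 - 1*2))/(2 + √(10 - 1*2)))) = √((-96)² + (21 + (1 - 4 - 2*√(10 - 2))/(2 + √(10 - 2)))) = √(9216 + (21 + (1 - 4 - 4*√2)/(2 + √8))) = √(9216 + (21 + (1 - 4 - 4*√2)/(2 + 2*√2))) = √(9216 + (21 + (-3 - 4*√2)/(2 + 2*√2))) = √(9237 + (-3 - 4*√2)/(2 + 2*√2))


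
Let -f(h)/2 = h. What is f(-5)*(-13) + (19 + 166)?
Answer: 55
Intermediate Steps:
f(h) = -2*h
f(-5)*(-13) + (19 + 166) = -2*(-5)*(-13) + (19 + 166) = 10*(-13) + 185 = -130 + 185 = 55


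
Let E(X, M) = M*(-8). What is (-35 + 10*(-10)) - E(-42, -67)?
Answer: -671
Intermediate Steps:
E(X, M) = -8*M
(-35 + 10*(-10)) - E(-42, -67) = (-35 + 10*(-10)) - (-8)*(-67) = (-35 - 100) - 1*536 = -135 - 536 = -671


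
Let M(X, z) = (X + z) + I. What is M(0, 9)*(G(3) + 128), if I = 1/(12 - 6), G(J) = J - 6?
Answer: 6875/6 ≈ 1145.8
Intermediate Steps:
G(J) = -6 + J
I = ⅙ (I = 1/6 = ⅙ ≈ 0.16667)
M(X, z) = ⅙ + X + z (M(X, z) = (X + z) + ⅙ = ⅙ + X + z)
M(0, 9)*(G(3) + 128) = (⅙ + 0 + 9)*((-6 + 3) + 128) = 55*(-3 + 128)/6 = (55/6)*125 = 6875/6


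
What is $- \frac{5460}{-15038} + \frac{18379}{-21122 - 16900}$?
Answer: $- \frac{34391641}{285887418} \approx -0.1203$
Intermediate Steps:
$- \frac{5460}{-15038} + \frac{18379}{-21122 - 16900} = \left(-5460\right) \left(- \frac{1}{15038}\right) + \frac{18379}{-21122 - 16900} = \frac{2730}{7519} + \frac{18379}{-38022} = \frac{2730}{7519} + 18379 \left(- \frac{1}{38022}\right) = \frac{2730}{7519} - \frac{18379}{38022} = - \frac{34391641}{285887418}$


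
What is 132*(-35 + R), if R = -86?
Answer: -15972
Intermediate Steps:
132*(-35 + R) = 132*(-35 - 86) = 132*(-121) = -15972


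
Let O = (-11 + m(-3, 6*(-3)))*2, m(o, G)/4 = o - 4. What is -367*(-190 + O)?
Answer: 98356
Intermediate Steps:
m(o, G) = -16 + 4*o (m(o, G) = 4*(o - 4) = 4*(-4 + o) = -16 + 4*o)
O = -78 (O = (-11 + (-16 + 4*(-3)))*2 = (-11 + (-16 - 12))*2 = (-11 - 28)*2 = -39*2 = -78)
-367*(-190 + O) = -367*(-190 - 78) = -367*(-268) = 98356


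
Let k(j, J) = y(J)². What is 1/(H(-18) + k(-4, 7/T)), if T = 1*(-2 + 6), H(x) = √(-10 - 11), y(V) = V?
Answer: 112/1111 - 256*I*√21/7777 ≈ 0.10081 - 0.15085*I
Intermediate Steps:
H(x) = I*√21 (H(x) = √(-21) = I*√21)
T = 4 (T = 1*4 = 4)
k(j, J) = J²
1/(H(-18) + k(-4, 7/T)) = 1/(I*√21 + (7/4)²) = 1/(I*√21 + 49/16) = 1/(49/16 + I*√21)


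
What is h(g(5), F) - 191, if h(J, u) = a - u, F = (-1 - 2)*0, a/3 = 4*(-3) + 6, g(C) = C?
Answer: -209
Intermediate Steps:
a = -18 (a = 3*(4*(-3) + 6) = 3*(-12 + 6) = 3*(-6) = -18)
F = 0 (F = -3*0 = 0)
h(J, u) = -18 - u
h(g(5), F) - 191 = (-18 - 1*0) - 191 = (-18 + 0) - 191 = -18 - 191 = -209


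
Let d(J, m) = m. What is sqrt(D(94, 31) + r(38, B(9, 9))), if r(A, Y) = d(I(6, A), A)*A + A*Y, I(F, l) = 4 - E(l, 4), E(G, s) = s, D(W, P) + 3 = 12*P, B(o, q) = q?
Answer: sqrt(2155) ≈ 46.422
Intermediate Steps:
D(W, P) = -3 + 12*P
I(F, l) = 0 (I(F, l) = 4 - 1*4 = 4 - 4 = 0)
r(A, Y) = A**2 + A*Y (r(A, Y) = A*A + A*Y = A**2 + A*Y)
sqrt(D(94, 31) + r(38, B(9, 9))) = sqrt((-3 + 12*31) + 38*(38 + 9)) = sqrt((-3 + 372) + 38*47) = sqrt(369 + 1786) = sqrt(2155)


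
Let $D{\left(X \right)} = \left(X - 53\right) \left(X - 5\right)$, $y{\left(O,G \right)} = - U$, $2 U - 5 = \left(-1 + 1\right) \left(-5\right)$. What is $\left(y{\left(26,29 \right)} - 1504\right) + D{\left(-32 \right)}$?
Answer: $\frac{3277}{2} \approx 1638.5$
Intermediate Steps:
$U = \frac{5}{2}$ ($U = \frac{5}{2} + \frac{\left(-1 + 1\right) \left(-5\right)}{2} = \frac{5}{2} + \frac{0 \left(-5\right)}{2} = \frac{5}{2} + \frac{1}{2} \cdot 0 = \frac{5}{2} + 0 = \frac{5}{2} \approx 2.5$)
$y{\left(O,G \right)} = - \frac{5}{2}$ ($y{\left(O,G \right)} = \left(-1\right) \frac{5}{2} = - \frac{5}{2}$)
$D{\left(X \right)} = \left(-53 + X\right) \left(-5 + X\right)$
$\left(y{\left(26,29 \right)} - 1504\right) + D{\left(-32 \right)} = \left(- \frac{5}{2} - 1504\right) + \left(265 + \left(-32\right)^{2} - -1856\right) = - \frac{3013}{2} + \left(265 + 1024 + 1856\right) = - \frac{3013}{2} + 3145 = \frac{3277}{2}$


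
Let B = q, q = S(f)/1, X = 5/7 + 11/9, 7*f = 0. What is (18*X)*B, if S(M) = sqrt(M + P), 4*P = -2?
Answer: 122*I*sqrt(2)/7 ≈ 24.648*I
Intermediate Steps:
P = -1/2 (P = (1/4)*(-2) = -1/2 ≈ -0.50000)
f = 0 (f = (1/7)*0 = 0)
X = 122/63 (X = 5*(1/7) + 11*(1/9) = 5/7 + 11/9 = 122/63 ≈ 1.9365)
S(M) = sqrt(-1/2 + M) (S(M) = sqrt(M - 1/2) = sqrt(-1/2 + M))
q = I*sqrt(2)/2 (q = (sqrt(-2 + 4*0)/2)/1 = (sqrt(-2 + 0)/2)*1 = (sqrt(-2)/2)*1 = ((I*sqrt(2))/2)*1 = (I*sqrt(2)/2)*1 = I*sqrt(2)/2 ≈ 0.70711*I)
B = I*sqrt(2)/2 ≈ 0.70711*I
(18*X)*B = (18*(122/63))*(I*sqrt(2)/2) = 244*(I*sqrt(2)/2)/7 = 122*I*sqrt(2)/7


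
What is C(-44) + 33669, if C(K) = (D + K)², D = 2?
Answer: 35433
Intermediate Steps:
C(K) = (2 + K)²
C(-44) + 33669 = (2 - 44)² + 33669 = (-42)² + 33669 = 1764 + 33669 = 35433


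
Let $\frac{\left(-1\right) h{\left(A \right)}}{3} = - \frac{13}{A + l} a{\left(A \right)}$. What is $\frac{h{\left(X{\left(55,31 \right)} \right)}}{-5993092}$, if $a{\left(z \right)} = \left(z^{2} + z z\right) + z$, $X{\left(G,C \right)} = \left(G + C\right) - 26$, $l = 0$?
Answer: $- \frac{4719}{5993092} \approx -0.00078741$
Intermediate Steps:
$X{\left(G,C \right)} = -26 + C + G$ ($X{\left(G,C \right)} = \left(C + G\right) - 26 = -26 + C + G$)
$a{\left(z \right)} = z + 2 z^{2}$ ($a{\left(z \right)} = \left(z^{2} + z^{2}\right) + z = 2 z^{2} + z = z + 2 z^{2}$)
$h{\left(A \right)} = 39 + 78 A$ ($h{\left(A \right)} = - 3 - \frac{13}{A + 0} A \left(1 + 2 A\right) = - 3 - \frac{13}{A} A \left(1 + 2 A\right) = - 3 \left(-13 - 26 A\right) = 39 + 78 A$)
$\frac{h{\left(X{\left(55,31 \right)} \right)}}{-5993092} = \frac{39 + 78 \left(-26 + 31 + 55\right)}{-5993092} = \left(39 + 78 \cdot 60\right) \left(- \frac{1}{5993092}\right) = \left(39 + 4680\right) \left(- \frac{1}{5993092}\right) = 4719 \left(- \frac{1}{5993092}\right) = - \frac{4719}{5993092}$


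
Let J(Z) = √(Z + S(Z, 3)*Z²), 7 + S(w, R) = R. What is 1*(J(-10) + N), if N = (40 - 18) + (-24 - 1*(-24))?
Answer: 22 + I*√410 ≈ 22.0 + 20.248*I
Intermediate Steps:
S(w, R) = -7 + R
N = 22 (N = 22 + (-24 + 24) = 22 + 0 = 22)
J(Z) = √(Z - 4*Z²) (J(Z) = √(Z + (-7 + 3)*Z²) = √(Z - 4*Z²))
1*(J(-10) + N) = 1*(√(-10*(1 - 4*(-10))) + 22) = 1*(√(-10*(1 + 40)) + 22) = 1*(√(-10*41) + 22) = 1*(√(-410) + 22) = 1*(I*√410 + 22) = 1*(22 + I*√410) = 22 + I*√410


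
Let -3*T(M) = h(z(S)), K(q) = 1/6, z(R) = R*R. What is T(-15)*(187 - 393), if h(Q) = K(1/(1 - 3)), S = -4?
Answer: 103/9 ≈ 11.444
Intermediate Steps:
z(R) = R**2
K(q) = 1/6
h(Q) = 1/6
T(M) = -1/18 (T(M) = -1/3*1/6 = -1/18)
T(-15)*(187 - 393) = -(187 - 393)/18 = -1/18*(-206) = 103/9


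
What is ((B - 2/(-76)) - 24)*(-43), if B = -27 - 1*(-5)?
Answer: 75121/38 ≈ 1976.9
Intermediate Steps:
B = -22 (B = -27 + 5 = -22)
((B - 2/(-76)) - 24)*(-43) = ((-22 - 2/(-76)) - 24)*(-43) = ((-22 - 2*(-1/76)) - 24)*(-43) = ((-22 + 1/38) - 24)*(-43) = (-835/38 - 24)*(-43) = -1747/38*(-43) = 75121/38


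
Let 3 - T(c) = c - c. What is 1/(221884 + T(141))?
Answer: 1/221887 ≈ 4.5068e-6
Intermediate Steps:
T(c) = 3 (T(c) = 3 - (c - c) = 3 - 1*0 = 3 + 0 = 3)
1/(221884 + T(141)) = 1/(221884 + 3) = 1/221887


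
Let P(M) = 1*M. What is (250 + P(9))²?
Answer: 67081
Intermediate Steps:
P(M) = M
(250 + P(9))² = (250 + 9)² = 259² = 67081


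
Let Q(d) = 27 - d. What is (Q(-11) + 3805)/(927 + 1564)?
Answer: 3843/2491 ≈ 1.5428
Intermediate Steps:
(Q(-11) + 3805)/(927 + 1564) = ((27 - 1*(-11)) + 3805)/(927 + 1564) = ((27 + 11) + 3805)/2491 = (38 + 3805)*(1/2491) = 3843*(1/2491) = 3843/2491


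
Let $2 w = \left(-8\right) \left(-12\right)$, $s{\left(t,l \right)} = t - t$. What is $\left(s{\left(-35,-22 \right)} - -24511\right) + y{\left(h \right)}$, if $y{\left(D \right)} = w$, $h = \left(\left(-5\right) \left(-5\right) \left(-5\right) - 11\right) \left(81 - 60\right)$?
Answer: $24559$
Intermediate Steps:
$s{\left(t,l \right)} = 0$
$w = 48$ ($w = \frac{\left(-8\right) \left(-12\right)}{2} = \frac{1}{2} \cdot 96 = 48$)
$h = -2856$ ($h = \left(25 \left(-5\right) - 11\right) 21 = \left(-125 - 11\right) 21 = \left(-136\right) 21 = -2856$)
$y{\left(D \right)} = 48$
$\left(s{\left(-35,-22 \right)} - -24511\right) + y{\left(h \right)} = \left(0 - -24511\right) + 48 = \left(0 + 24511\right) + 48 = 24511 + 48 = 24559$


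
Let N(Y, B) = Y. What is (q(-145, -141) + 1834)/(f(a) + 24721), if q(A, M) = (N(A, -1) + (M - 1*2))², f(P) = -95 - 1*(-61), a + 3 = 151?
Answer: 84778/24687 ≈ 3.4341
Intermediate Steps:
a = 148 (a = -3 + 151 = 148)
f(P) = -34 (f(P) = -95 + 61 = -34)
q(A, M) = (-2 + A + M)² (q(A, M) = (A + (M - 1*2))² = (A + (M - 2))² = (A + (-2 + M))² = (-2 + A + M)²)
(q(-145, -141) + 1834)/(f(a) + 24721) = ((-2 - 145 - 141)² + 1834)/(-34 + 24721) = ((-288)² + 1834)/24687 = (82944 + 1834)*(1/24687) = 84778*(1/24687) = 84778/24687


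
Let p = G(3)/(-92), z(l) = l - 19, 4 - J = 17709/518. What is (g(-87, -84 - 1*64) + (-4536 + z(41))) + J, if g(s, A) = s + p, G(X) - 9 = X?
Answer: -55177519/11914 ≈ -4631.3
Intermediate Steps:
G(X) = 9 + X
J = -15637/518 (J = 4 - 17709/518 = -15637/518 ≈ -30.187)
z(l) = -19 + l
p = -3/23 (p = (9 + 3)/(-92) = 12*(-1/92) = -3/23 ≈ -0.13043)
g(s, A) = -3/23 + s (g(s, A) = s - 3/23 = -3/23 + s)
(g(-87, -84 - 1*64) + (-4536 + z(41))) + J = ((-3/23 - 87) + (-4536 + (-19 + 41))) - 15637/518 = (-2004/23 + (-4536 + 22)) - 15637/518 = (-2004/23 - 4514) - 15637/518 = -105826/23 - 15637/518 = -55177519/11914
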